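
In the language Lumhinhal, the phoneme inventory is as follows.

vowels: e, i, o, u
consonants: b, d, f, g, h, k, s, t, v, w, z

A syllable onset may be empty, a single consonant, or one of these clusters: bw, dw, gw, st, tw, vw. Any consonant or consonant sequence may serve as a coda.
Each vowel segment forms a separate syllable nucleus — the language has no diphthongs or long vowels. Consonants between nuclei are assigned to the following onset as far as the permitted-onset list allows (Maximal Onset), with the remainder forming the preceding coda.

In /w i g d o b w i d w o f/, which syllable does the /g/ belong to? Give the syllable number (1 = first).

Vowels present: i, o, i, o; each is a nucleus, giving 4 syllables.
V1 /i/ – V2 /o/: /gd/; trying suffixes from longest down, /d/ is the first permitted one, so coda /g/ | onset /d/.
V2 /o/ – V3 /i/: /bw/ is a licit onset in full, so it all attaches to the next syllable.
V3 /i/ – V4 /o/: cluster /dw/ — /dw/ is itself a permitted onset, so the whole cluster goes right; preceding coda = ∅.
So the parse is wig.do.bwi.dwof.
The /g/ is in the coda of syllable 1 (/wig/).

1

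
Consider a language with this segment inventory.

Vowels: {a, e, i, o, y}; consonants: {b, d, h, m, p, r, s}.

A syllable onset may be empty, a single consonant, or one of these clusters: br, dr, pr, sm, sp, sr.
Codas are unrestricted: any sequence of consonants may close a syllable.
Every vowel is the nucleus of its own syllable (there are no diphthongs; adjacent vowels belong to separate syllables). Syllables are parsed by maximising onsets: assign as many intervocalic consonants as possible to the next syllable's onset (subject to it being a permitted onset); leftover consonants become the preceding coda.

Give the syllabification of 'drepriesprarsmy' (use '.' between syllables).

dre.pri.es.prar.smy

Nuclei (vowels): e, i, e, a, y → 5 syllables.
/e…i/ gap (V1→V2): /pr/ is a licit onset in full, so it all attaches to the next syllable.
/i…e/ gap (V2→V3): no consonants, so the boundary falls immediately after /i/.
/e…a/ gap (V3→V4): cluster /spr/ — the longest permitted-onset suffix is /pr/; onset = /pr/, preceding coda = /s/.
/a…y/ gap (V4→V5): /rsm/ — longest licit onset from the right is /sm/, leaving /r/ as coda.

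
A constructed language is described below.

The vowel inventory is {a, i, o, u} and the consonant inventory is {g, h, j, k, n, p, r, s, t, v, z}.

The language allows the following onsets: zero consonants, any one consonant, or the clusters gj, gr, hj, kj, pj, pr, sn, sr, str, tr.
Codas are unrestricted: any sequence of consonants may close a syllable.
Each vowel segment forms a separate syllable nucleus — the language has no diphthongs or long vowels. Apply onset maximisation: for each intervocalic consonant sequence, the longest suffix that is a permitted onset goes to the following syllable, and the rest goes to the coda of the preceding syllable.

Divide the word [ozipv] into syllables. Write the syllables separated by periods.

Vowels present: o, i; each is a nucleus, giving 2 syllables.
/o…i/ gap (V1→V2): /z/ → onset of the next syllable (single consonants are always licit onsets).

o.zipv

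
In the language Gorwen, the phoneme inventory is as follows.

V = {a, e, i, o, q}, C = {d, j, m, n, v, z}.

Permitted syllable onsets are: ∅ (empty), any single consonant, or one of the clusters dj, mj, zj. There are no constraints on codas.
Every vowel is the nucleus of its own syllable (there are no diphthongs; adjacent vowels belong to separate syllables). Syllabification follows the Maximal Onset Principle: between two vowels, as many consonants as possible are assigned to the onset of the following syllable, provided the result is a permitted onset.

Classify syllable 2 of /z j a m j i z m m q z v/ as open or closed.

closed

The vowels are a, i, q — 3 nuclei, so 3 syllables.
σ1/σ2 boundary: /mj/ is a licit onset in full, so it all attaches to the next syllable.
σ2/σ3 boundary: cluster /zmm/ — the longest permitted-onset suffix is /m/; onset = /m/, preceding coda = /zm/.
Result: zja.mjizm.mqzv.
Syllable 2 is /mjizm/ with coda /zm/, so it is closed.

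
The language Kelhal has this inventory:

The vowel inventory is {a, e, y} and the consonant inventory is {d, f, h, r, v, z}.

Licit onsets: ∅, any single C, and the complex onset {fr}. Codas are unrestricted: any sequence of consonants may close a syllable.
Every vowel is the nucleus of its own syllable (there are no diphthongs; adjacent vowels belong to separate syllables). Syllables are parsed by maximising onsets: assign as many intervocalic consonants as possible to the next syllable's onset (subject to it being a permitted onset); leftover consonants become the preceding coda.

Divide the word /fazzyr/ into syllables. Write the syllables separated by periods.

faz.zyr

The vowels are a, y — 2 nuclei, so 2 syllables.
Between /a/ (V1) and /y/ (V2): /zz/; trying suffixes from longest down, /z/ is the first permitted one, so coda /z/ | onset /z/.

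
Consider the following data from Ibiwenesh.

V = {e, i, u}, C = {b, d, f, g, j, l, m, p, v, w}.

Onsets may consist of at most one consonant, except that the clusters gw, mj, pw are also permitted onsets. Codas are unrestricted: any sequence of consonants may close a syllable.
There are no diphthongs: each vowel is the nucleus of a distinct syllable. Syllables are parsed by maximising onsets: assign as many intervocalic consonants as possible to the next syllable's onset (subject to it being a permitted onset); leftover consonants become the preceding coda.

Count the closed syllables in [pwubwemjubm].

2

Vowels present: u, e, u; each is a nucleus, giving 3 syllables.
Between /u/ (V1) and /e/ (V2): /bw/; trying suffixes from longest down, /w/ is the first permitted one, so coda /b/ | onset /w/.
Between /e/ (V2) and /u/ (V3): /mj/ is a licit onset in full, so it all attaches to the next syllable.
Syllabification: pwub.we.mjubm.
Classifying each syllable: /pwub/ (closed), /we/ (open), /mjubm/ (closed).
Closed syllables: 2.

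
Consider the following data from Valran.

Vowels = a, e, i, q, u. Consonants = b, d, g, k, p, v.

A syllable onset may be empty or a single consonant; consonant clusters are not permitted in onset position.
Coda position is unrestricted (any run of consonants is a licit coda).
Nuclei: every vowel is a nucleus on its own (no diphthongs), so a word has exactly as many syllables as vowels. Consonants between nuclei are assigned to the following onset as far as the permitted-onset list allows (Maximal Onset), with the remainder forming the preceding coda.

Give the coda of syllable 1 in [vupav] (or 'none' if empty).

The vowels are u, a — 2 nuclei, so 2 syllables.
V1 /u/ – V2 /a/: just /p/ — single C goes to the following onset.
Syllabification: vu.pav.
Syllable 1 is /vu/: onset /v/, nucleus /u/, coda ∅.

none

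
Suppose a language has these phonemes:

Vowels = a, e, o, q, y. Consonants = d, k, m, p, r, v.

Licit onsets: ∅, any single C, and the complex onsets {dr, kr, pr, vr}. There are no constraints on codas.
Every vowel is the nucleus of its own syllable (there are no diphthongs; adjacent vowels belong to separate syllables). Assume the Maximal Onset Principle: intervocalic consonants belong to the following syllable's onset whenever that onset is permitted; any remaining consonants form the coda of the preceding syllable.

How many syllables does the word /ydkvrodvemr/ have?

Nuclei (vowels): y, o, e → 3 syllables.

3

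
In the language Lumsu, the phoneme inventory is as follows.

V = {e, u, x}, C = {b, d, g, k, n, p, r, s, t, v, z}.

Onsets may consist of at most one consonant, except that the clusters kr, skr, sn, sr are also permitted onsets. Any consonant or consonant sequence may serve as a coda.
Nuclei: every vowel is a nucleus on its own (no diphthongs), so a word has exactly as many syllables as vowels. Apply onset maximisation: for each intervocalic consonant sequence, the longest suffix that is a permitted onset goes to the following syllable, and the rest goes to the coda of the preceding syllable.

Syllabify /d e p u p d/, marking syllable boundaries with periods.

Nuclei (vowels): e, u → 2 syllables.
σ1/σ2 boundary: /p/ is a single consonant, so it becomes the next onset.

de.pupd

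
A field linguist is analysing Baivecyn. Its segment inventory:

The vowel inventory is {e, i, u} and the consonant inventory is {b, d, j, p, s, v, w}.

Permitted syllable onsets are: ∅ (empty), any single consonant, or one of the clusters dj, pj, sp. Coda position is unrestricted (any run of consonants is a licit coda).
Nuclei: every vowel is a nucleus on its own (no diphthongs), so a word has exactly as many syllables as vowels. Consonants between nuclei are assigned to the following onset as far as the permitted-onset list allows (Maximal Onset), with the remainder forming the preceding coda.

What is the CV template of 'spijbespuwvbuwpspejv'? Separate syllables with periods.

CCVC.CV.CCVCC.CVCC.CCVCC

Vowels present: i, e, u, u, e; each is a nucleus, giving 5 syllables.
V1 /i/ – V2 /e/: /jb/ — longest licit onset from the right is /b/, leaving /j/ as coda.
V2 /e/ – V3 /u/: cluster /sp/ — /sp/ is itself a permitted onset, so the whole cluster goes right; preceding coda = ∅.
V3 /u/ – V4 /u/: /wvb/ — longest licit onset from the right is /b/, leaving /wv/ as coda.
V4 /u/ – V5 /e/: /wpsp/ — longest licit onset from the right is /sp/, leaving /wp/ as coda.
Putting it together: spij.be.spuwv.buwp.spejv.
Mapping each syllable to C/V: /spij/ → CCVC, /be/ → CV, /spuwv/ → CCVCC, /buwp/ → CVCC, /spejv/ → CCVCC.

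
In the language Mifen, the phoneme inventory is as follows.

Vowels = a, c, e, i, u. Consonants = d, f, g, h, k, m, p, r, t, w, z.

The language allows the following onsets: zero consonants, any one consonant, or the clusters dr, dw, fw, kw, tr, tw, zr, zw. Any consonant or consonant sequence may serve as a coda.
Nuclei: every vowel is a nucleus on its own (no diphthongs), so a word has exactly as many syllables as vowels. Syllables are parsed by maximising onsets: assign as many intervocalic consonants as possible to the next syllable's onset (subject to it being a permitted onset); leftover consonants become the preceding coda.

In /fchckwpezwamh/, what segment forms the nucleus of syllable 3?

Nuclei (vowels): c, c, e, a → 4 syllables.
The third nucleus (vowel 3 from the left) is /e/.

e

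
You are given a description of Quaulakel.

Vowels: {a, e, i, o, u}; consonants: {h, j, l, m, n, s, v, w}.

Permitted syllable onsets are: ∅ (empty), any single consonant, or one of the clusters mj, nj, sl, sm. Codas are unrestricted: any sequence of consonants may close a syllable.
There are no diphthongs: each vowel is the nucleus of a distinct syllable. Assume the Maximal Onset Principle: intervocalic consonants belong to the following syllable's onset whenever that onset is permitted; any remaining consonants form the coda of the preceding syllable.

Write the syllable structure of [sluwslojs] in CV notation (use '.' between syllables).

The vowels are u, o — 2 nuclei, so 2 syllables.
/u…o/ gap (V1→V2): /wsl/ — longest licit onset from the right is /sl/, leaving /w/ as coda.
Putting it together: sluw.slojs.
Mapping each syllable to C/V: /sluw/ → CCVC, /slojs/ → CCVCC.

CCVC.CCVCC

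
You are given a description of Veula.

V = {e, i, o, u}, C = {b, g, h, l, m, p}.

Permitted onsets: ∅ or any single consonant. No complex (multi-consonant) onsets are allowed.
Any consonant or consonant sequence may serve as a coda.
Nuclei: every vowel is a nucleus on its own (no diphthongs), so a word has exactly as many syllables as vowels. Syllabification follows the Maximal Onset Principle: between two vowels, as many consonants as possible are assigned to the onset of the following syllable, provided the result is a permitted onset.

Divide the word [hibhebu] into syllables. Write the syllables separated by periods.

hib.he.bu

Nuclei (vowels): i, e, u → 3 syllables.
V1 /i/ – V2 /e/: /bh/ — longest licit onset from the right is /h/, leaving /b/ as coda.
V2 /e/ – V3 /u/: /b/ is a single consonant, so it becomes the next onset.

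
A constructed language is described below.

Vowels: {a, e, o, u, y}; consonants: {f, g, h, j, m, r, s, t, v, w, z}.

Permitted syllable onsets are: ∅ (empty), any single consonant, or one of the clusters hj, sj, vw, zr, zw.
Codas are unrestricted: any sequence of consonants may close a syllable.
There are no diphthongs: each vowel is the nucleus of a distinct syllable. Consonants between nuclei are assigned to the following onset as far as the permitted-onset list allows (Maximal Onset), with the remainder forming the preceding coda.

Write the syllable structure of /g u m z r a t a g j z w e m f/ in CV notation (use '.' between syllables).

CVC.CCV.CVCC.CCVCC

Vowels present: u, a, a, e; each is a nucleus, giving 4 syllables.
σ1/σ2 boundary: /mzr/ splits as /m/ + /zr/ (/zr/ is the longest suffix that is a licit onset).
σ2/σ3 boundary: just /t/ — single C goes to the following onset.
σ3/σ4 boundary: /gjzw/; trying suffixes from longest down, /zw/ is the first permitted one, so coda /gj/ | onset /zw/.
Result: gum.zra.tagj.zwemf.
Mapping each syllable to C/V: /gum/ → CVC, /zra/ → CCV, /tagj/ → CVCC, /zwemf/ → CCVCC.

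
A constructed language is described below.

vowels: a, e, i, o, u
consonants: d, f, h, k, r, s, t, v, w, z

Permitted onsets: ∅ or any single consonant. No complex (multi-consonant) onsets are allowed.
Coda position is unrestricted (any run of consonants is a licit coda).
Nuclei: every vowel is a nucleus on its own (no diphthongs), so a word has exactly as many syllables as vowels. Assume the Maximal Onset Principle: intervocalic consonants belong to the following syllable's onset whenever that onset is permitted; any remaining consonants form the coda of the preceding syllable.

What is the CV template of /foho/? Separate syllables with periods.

Nuclei (vowels): o, o → 2 syllables.
V1 /o/ – V2 /o/: /h/ → onset of the next syllable (single consonants are always licit onsets).
Result: fo.ho.
Mapping each syllable to C/V: /fo/ → CV, /ho/ → CV.

CV.CV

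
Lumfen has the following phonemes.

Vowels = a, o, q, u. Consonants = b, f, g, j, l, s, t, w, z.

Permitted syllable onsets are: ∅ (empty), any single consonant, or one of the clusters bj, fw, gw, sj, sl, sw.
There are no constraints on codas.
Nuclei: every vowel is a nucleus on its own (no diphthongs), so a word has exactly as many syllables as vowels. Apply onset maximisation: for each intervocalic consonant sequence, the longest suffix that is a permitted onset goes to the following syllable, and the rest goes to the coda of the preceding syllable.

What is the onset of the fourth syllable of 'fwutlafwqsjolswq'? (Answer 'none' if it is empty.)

Vowels present: u, a, q, o, q; each is a nucleus, giving 5 syllables.
Between /u/ (V1) and /a/ (V2): /tl/ — longest licit onset from the right is /l/, leaving /t/ as coda.
Between /a/ (V2) and /q/ (V3): /fw/ is a licit onset in full, so it all attaches to the next syllable.
Between /q/ (V3) and /o/ (V4): cluster /sj/ — /sj/ is itself a permitted onset, so the whole cluster goes right; preceding coda = ∅.
Between /o/ (V4) and /q/ (V5): cluster /lsw/ — the longest permitted-onset suffix is /sw/; onset = /sw/, preceding coda = /l/.
Syllabification: fwut.la.fwq.sjol.swq.
Syllable 4 is /sjol/: onset /sj/, nucleus /o/, coda /l/.

sj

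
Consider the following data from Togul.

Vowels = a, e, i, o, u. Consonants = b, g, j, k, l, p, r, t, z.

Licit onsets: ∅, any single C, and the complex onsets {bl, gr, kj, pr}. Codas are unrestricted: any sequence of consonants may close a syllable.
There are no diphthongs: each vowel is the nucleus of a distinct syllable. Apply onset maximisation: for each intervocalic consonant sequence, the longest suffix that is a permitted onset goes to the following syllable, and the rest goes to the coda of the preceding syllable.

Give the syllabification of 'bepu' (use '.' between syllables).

be.pu

Nuclei (vowels): e, u → 2 syllables.
V1 /e/ – V2 /u/: /p/ → onset of the next syllable (single consonants are always licit onsets).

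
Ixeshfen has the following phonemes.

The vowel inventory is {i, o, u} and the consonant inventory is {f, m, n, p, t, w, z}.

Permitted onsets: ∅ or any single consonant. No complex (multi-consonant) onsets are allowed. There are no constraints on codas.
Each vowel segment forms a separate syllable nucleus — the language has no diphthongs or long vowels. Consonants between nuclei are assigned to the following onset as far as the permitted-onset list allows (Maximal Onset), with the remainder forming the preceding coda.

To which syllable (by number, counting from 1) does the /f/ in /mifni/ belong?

Nuclei (vowels): i, i → 2 syllables.
σ1/σ2 boundary: /fn/ splits as /f/ + /n/ (/n/ is the longest suffix that is a licit onset).
Result: mif.ni.
The /f/ is in the coda of syllable 1 (/mif/).

1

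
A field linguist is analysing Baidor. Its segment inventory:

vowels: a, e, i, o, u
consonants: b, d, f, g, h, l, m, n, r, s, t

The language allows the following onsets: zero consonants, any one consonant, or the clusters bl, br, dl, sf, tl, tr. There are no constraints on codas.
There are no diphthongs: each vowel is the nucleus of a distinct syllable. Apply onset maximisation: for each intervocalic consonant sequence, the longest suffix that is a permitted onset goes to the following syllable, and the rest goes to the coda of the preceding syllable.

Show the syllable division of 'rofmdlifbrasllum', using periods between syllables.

rofm.dlif.brasl.lum

The vowels are o, i, a, u — 4 nuclei, so 4 syllables.
V1 /o/ – V2 /i/: /fmdl/ splits as /fm/ + /dl/ (/dl/ is the longest suffix that is a licit onset).
V2 /i/ – V3 /a/: /fbr/ splits as /f/ + /br/ (/br/ is the longest suffix that is a licit onset).
V3 /a/ – V4 /u/: /sll/ — longest licit onset from the right is /l/, leaving /sl/ as coda.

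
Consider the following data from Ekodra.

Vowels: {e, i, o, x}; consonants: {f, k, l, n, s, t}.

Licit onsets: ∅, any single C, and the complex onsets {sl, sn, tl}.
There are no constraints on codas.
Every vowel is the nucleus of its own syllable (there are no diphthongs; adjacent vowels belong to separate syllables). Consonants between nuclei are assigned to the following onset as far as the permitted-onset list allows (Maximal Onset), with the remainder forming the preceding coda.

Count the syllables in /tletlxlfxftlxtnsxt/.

5

Nuclei (vowels): e, x, x, x, x → 5 syllables.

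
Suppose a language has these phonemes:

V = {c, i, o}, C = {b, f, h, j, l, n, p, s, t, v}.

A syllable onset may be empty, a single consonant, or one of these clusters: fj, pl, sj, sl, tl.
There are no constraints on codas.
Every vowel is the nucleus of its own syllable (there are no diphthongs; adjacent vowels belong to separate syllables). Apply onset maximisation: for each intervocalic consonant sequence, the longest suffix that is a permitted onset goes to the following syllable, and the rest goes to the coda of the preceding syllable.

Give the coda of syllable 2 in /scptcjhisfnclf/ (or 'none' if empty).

j

Vowels present: c, c, i, c; each is a nucleus, giving 4 syllables.
σ1/σ2 boundary: /pt/ — longest licit onset from the right is /t/, leaving /p/ as coda.
σ2/σ3 boundary: cluster /jh/ — the longest permitted-onset suffix is /h/; onset = /h/, preceding coda = /j/.
σ3/σ4 boundary: /sfn/ — longest licit onset from the right is /n/, leaving /sf/ as coda.
Syllabification: scp.tcj.hisf.nclf.
Syllable 2 is /tcj/: onset /t/, nucleus /c/, coda /j/.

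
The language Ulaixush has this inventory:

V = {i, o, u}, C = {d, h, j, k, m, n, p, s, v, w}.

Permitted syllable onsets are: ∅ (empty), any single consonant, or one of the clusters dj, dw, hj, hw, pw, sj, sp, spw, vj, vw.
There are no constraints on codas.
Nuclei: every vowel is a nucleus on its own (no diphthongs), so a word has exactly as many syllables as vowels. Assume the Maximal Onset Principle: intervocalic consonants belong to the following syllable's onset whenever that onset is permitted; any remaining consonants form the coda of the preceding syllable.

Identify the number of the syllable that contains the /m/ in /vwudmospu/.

Vowels present: u, o, u; each is a nucleus, giving 3 syllables.
Between /u/ (V1) and /o/ (V2): /dm/ splits as /d/ + /m/ (/m/ is the longest suffix that is a licit onset).
Between /o/ (V2) and /u/ (V3): cluster /sp/ — /sp/ is itself a permitted onset, so the whole cluster goes right; preceding coda = ∅.
So the parse is vwud.mo.spu.
The /m/ is in the onset of syllable 2 (/mo/).

2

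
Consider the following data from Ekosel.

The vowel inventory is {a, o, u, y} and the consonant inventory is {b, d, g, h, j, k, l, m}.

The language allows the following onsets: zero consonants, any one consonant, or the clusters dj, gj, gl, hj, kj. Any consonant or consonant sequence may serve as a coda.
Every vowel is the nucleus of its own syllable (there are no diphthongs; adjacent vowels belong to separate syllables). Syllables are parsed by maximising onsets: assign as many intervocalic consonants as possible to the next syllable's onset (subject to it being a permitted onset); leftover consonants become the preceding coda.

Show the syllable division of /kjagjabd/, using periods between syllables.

kja.gjabd

Vowels present: a, a; each is a nucleus, giving 2 syllables.
/a…a/ gap (V1→V2): cluster /gj/ — /gj/ is itself a permitted onset, so the whole cluster goes right; preceding coda = ∅.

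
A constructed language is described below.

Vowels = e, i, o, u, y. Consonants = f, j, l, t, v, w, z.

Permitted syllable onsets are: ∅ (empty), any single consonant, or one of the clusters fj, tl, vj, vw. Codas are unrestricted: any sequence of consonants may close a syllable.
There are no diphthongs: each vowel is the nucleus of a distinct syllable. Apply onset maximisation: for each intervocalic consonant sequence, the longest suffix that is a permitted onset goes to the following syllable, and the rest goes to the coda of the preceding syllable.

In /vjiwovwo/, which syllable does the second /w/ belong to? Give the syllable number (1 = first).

Vowels present: i, o, o; each is a nucleus, giving 3 syllables.
/i…o/ gap (V1→V2): just /w/ — single C goes to the following onset.
/o…o/ gap (V2→V3): cluster /vw/ — /vw/ is itself a permitted onset, so the whole cluster goes right; preceding coda = ∅.
Putting it together: vji.wo.vwo.
The second /w/ is in the onset of syllable 3 (/vwo/).

3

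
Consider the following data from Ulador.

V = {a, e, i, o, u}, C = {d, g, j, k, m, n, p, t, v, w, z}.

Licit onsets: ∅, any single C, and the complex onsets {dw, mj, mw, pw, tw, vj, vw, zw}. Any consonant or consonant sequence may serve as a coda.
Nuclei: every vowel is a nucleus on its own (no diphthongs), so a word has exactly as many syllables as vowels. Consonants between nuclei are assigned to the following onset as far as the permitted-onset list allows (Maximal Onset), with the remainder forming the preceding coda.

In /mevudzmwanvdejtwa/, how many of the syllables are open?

Nuclei (vowels): e, u, a, e, a → 5 syllables.
/e…u/ gap (V1→V2): /v/ → onset of the next syllable (single consonants are always licit onsets).
/u…a/ gap (V2→V3): /dzmw/ — longest licit onset from the right is /mw/, leaving /dz/ as coda.
/a…e/ gap (V3→V4): /nvd/; trying suffixes from longest down, /d/ is the first permitted one, so coda /nv/ | onset /d/.
/e…a/ gap (V4→V5): /jtw/ — longest licit onset from the right is /tw/, leaving /j/ as coda.
So the parse is me.vudz.mwanv.dej.twa.
Classifying each syllable: /me/ (open), /vudz/ (closed), /mwanv/ (closed), /dej/ (closed), /twa/ (open).
Open syllables: 2.

2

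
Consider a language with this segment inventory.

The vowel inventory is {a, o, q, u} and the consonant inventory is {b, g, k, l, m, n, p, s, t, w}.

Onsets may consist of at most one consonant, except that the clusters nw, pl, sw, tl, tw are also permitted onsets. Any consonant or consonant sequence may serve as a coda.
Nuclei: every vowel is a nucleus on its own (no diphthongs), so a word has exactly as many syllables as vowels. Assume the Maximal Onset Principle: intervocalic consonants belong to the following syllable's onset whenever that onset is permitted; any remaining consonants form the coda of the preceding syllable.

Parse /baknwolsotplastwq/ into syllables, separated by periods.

Vowels present: a, o, o, a, q; each is a nucleus, giving 5 syllables.
Between /a/ (V1) and /o/ (V2): /knw/; trying suffixes from longest down, /nw/ is the first permitted one, so coda /k/ | onset /nw/.
Between /o/ (V2) and /o/ (V3): /ls/ splits as /l/ + /s/ (/s/ is the longest suffix that is a licit onset).
Between /o/ (V3) and /a/ (V4): cluster /tpl/ — the longest permitted-onset suffix is /pl/; onset = /pl/, preceding coda = /t/.
Between /a/ (V4) and /q/ (V5): /stw/ — longest licit onset from the right is /tw/, leaving /s/ as coda.

bak.nwol.sot.plas.twq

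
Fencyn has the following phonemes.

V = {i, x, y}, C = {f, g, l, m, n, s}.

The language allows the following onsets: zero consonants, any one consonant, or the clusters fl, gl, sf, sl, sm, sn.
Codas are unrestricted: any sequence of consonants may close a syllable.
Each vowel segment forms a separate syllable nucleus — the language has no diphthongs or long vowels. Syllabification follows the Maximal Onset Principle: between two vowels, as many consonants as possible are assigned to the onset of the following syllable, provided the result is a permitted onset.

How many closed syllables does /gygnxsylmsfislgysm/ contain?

4

The vowels are y, x, y, i, y — 5 nuclei, so 5 syllables.
σ1/σ2 boundary: /gn/ splits as /g/ + /n/ (/n/ is the longest suffix that is a licit onset).
σ2/σ3 boundary: /s/ → onset of the next syllable (single consonants are always licit onsets).
σ3/σ4 boundary: /lmsf/; trying suffixes from longest down, /sf/ is the first permitted one, so coda /lm/ | onset /sf/.
σ4/σ5 boundary: /slg/ — longest licit onset from the right is /g/, leaving /sl/ as coda.
Syllabification: gyg.nx.sylm.sfisl.gysm.
Classifying each syllable: /gyg/ (closed), /nx/ (open), /sylm/ (closed), /sfisl/ (closed), /gysm/ (closed).
Closed syllables: 4.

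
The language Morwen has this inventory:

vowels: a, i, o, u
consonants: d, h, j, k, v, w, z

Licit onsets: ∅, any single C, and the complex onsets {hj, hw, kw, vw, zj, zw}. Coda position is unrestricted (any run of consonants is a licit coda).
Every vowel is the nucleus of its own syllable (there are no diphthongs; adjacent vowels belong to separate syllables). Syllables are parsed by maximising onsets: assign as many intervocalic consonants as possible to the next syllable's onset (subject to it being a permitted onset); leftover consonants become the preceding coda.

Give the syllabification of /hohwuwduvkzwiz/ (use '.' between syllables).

ho.hwuw.duvk.zwiz

Nuclei (vowels): o, u, u, i → 4 syllables.
Between /o/ (V1) and /u/ (V2): /hw/ — entire cluster is a permitted onset → onset /hw/, coda ∅.
Between /u/ (V2) and /u/ (V3): cluster /wd/ — the longest permitted-onset suffix is /d/; onset = /d/, preceding coda = /w/.
Between /u/ (V3) and /i/ (V4): /vkzw/ splits as /vk/ + /zw/ (/zw/ is the longest suffix that is a licit onset).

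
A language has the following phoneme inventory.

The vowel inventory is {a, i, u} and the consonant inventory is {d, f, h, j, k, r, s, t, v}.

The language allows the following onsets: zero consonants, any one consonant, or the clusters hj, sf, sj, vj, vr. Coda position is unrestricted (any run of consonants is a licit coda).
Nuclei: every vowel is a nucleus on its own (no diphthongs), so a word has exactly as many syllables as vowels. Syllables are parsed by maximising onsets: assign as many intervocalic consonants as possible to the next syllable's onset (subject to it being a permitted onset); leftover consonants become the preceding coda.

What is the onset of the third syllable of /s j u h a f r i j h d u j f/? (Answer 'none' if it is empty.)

r

The vowels are u, a, i, u — 4 nuclei, so 4 syllables.
/u…a/ gap (V1→V2): /h/ → onset of the next syllable (single consonants are always licit onsets).
/a…i/ gap (V2→V3): /fr/; trying suffixes from longest down, /r/ is the first permitted one, so coda /f/ | onset /r/.
/i…u/ gap (V3→V4): cluster /jhd/ — the longest permitted-onset suffix is /d/; onset = /d/, preceding coda = /jh/.
So the parse is sju.haf.rijh.dujf.
Syllable 3 is /rijh/: onset /r/, nucleus /i/, coda /jh/.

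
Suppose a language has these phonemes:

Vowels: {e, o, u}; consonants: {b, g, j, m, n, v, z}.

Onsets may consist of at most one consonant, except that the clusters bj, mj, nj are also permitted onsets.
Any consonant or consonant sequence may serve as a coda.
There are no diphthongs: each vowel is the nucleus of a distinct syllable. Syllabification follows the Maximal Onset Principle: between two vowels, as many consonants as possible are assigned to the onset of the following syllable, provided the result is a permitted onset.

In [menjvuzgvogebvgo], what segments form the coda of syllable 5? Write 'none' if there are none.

none

The vowels are e, u, o, e, o — 5 nuclei, so 5 syllables.
V1 /e/ – V2 /u/: /njv/; trying suffixes from longest down, /v/ is the first permitted one, so coda /nj/ | onset /v/.
V2 /u/ – V3 /o/: /zgv/ — longest licit onset from the right is /v/, leaving /zg/ as coda.
V3 /o/ – V4 /e/: just /g/ — single C goes to the following onset.
V4 /e/ – V5 /o/: cluster /bvg/ — the longest permitted-onset suffix is /g/; onset = /g/, preceding coda = /bv/.
Putting it together: menj.vuzg.vo.gebv.go.
Syllable 5 is /go/: onset /g/, nucleus /o/, coda ∅.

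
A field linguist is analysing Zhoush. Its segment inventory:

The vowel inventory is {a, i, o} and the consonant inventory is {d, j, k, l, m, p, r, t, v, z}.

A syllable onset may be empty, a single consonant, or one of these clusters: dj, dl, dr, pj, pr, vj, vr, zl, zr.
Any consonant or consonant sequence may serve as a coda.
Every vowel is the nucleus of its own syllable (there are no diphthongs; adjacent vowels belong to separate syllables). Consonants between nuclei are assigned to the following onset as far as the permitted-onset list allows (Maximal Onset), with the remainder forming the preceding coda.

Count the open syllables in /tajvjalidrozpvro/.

3

Vowels present: a, a, i, o, o; each is a nucleus, giving 5 syllables.
V1 /a/ – V2 /a/: /jvj/; trying suffixes from longest down, /vj/ is the first permitted one, so coda /j/ | onset /vj/.
V2 /a/ – V3 /i/: /l/ is a single consonant, so it becomes the next onset.
V3 /i/ – V4 /o/: /dr/ — entire cluster is a permitted onset → onset /dr/, coda ∅.
V4 /o/ – V5 /o/: /zpvr/ splits as /zp/ + /vr/ (/vr/ is the longest suffix that is a licit onset).
Result: taj.vja.li.drozp.vro.
Classifying each syllable: /taj/ (closed), /vja/ (open), /li/ (open), /drozp/ (closed), /vro/ (open).
Open syllables: 3.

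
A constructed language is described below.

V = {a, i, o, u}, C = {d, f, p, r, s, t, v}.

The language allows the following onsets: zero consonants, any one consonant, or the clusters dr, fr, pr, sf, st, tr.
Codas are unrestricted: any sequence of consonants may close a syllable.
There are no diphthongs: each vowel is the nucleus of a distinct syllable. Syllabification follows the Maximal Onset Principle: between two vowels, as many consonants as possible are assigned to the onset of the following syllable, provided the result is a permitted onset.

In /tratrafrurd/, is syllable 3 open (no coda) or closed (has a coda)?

Vowels present: a, a, u; each is a nucleus, giving 3 syllables.
V1 /a/ – V2 /a/: cluster /tr/ — /tr/ is itself a permitted onset, so the whole cluster goes right; preceding coda = ∅.
V2 /a/ – V3 /u/: /fr/ — entire cluster is a permitted onset → onset /fr/, coda ∅.
Putting it together: tra.tra.frurd.
Syllable 3 is /frurd/ with coda /rd/, so it is closed.

closed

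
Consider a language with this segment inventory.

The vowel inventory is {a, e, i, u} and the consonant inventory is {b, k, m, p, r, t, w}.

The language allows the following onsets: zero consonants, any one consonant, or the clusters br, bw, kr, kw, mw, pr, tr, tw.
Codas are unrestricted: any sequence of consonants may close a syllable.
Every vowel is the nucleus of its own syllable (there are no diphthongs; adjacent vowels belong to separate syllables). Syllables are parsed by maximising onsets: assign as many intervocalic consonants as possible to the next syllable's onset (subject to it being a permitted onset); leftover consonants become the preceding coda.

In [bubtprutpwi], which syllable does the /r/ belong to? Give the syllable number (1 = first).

2

The vowels are u, u, i — 3 nuclei, so 3 syllables.
σ1/σ2 boundary: /btpr/; trying suffixes from longest down, /pr/ is the first permitted one, so coda /bt/ | onset /pr/.
σ2/σ3 boundary: /tpw/ — longest licit onset from the right is /w/, leaving /tp/ as coda.
Syllabification: bubt.prutp.wi.
The /r/ is in the onset of syllable 2 (/prutp/).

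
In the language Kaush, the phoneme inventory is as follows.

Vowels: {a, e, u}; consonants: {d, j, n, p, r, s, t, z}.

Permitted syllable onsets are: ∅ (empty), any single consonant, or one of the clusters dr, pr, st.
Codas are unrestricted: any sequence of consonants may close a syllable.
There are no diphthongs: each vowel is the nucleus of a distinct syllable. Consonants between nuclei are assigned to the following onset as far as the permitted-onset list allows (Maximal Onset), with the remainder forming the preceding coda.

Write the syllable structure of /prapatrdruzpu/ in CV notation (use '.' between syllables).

Nuclei (vowels): a, a, u, u → 4 syllables.
σ1/σ2 boundary: /p/ is a single consonant, so it becomes the next onset.
σ2/σ3 boundary: /trdr/; trying suffixes from longest down, /dr/ is the first permitted one, so coda /tr/ | onset /dr/.
σ3/σ4 boundary: /zp/; trying suffixes from longest down, /p/ is the first permitted one, so coda /z/ | onset /p/.
Syllabification: pra.patr.druz.pu.
Mapping each syllable to C/V: /pra/ → CCV, /patr/ → CVCC, /druz/ → CCVC, /pu/ → CV.

CCV.CVCC.CCVC.CV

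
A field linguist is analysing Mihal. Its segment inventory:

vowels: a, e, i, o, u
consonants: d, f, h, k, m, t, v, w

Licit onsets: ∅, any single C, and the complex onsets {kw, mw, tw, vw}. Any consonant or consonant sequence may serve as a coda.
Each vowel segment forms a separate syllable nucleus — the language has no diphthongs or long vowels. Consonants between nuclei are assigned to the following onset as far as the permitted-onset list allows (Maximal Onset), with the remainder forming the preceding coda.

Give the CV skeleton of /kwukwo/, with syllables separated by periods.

The vowels are u, o — 2 nuclei, so 2 syllables.
/u…o/ gap (V1→V2): /kw/ — entire cluster is a permitted onset → onset /kw/, coda ∅.
Putting it together: kwu.kwo.
Mapping each syllable to C/V: /kwu/ → CCV, /kwo/ → CCV.

CCV.CCV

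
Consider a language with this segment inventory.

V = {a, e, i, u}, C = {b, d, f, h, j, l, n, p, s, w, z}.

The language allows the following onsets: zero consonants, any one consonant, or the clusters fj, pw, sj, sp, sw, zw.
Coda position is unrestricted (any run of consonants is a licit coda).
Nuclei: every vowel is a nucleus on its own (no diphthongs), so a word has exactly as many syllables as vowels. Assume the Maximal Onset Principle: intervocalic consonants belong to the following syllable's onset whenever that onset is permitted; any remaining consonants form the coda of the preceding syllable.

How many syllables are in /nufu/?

Vowels present: u, u; each is a nucleus, giving 2 syllables.

2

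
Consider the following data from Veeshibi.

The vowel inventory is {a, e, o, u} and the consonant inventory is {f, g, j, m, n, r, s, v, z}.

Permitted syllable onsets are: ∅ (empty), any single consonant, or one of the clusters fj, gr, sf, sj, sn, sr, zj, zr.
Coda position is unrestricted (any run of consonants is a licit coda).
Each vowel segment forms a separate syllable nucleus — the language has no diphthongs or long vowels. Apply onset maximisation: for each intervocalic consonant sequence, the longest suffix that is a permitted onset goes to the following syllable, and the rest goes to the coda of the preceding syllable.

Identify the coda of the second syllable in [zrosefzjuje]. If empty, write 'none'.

f

The vowels are o, e, u, e — 4 nuclei, so 4 syllables.
σ1/σ2 boundary: just /s/ — single C goes to the following onset.
σ2/σ3 boundary: /fzj/ — longest licit onset from the right is /zj/, leaving /f/ as coda.
σ3/σ4 boundary: /j/ is a single consonant, so it becomes the next onset.
So the parse is zro.sef.zju.je.
Syllable 2 is /sef/: onset /s/, nucleus /e/, coda /f/.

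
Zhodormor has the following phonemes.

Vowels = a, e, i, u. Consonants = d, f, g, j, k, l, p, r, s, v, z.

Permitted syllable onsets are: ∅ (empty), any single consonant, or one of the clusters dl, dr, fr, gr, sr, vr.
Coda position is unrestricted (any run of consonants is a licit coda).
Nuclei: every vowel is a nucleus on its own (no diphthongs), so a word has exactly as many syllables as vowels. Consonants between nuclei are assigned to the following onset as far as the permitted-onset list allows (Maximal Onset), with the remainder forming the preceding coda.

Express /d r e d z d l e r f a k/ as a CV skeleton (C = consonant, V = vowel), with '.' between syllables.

Nuclei (vowels): e, e, a → 3 syllables.
V1 /e/ – V2 /e/: cluster /dzdl/ — the longest permitted-onset suffix is /dl/; onset = /dl/, preceding coda = /dz/.
V2 /e/ – V3 /a/: /rf/ splits as /r/ + /f/ (/f/ is the longest suffix that is a licit onset).
Putting it together: dredz.dler.fak.
Mapping each syllable to C/V: /dredz/ → CCVCC, /dler/ → CCVC, /fak/ → CVC.

CCVCC.CCVC.CVC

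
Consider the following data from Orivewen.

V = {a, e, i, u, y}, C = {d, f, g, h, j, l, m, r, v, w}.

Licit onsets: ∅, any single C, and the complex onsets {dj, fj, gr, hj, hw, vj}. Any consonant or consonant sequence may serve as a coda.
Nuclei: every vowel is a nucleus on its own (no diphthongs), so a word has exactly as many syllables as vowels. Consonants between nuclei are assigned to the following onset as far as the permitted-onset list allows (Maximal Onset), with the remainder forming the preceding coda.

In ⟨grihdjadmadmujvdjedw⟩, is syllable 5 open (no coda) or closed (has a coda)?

closed

The vowels are i, a, a, u, e — 5 nuclei, so 5 syllables.
σ1/σ2 boundary: cluster /hdj/ — the longest permitted-onset suffix is /dj/; onset = /dj/, preceding coda = /h/.
σ2/σ3 boundary: /dm/; trying suffixes from longest down, /m/ is the first permitted one, so coda /d/ | onset /m/.
σ3/σ4 boundary: cluster /dm/ — the longest permitted-onset suffix is /m/; onset = /m/, preceding coda = /d/.
σ4/σ5 boundary: /jvdj/ — longest licit onset from the right is /dj/, leaving /jv/ as coda.
So the parse is grih.djad.mad.mujv.djedw.
Syllable 5 is /djedw/ with coda /dw/, so it is closed.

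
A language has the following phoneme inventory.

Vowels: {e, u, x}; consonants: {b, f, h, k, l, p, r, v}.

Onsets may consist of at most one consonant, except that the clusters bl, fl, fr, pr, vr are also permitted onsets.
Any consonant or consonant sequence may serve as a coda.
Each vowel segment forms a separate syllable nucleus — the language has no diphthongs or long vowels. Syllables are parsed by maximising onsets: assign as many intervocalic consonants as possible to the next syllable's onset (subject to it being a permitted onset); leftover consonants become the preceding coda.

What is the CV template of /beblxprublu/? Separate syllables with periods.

The vowels are e, x, u, u — 4 nuclei, so 4 syllables.
V1 /e/ – V2 /x/: /bl/ is a licit onset in full, so it all attaches to the next syllable.
V2 /x/ – V3 /u/: /pr/ — entire cluster is a permitted onset → onset /pr/, coda ∅.
V3 /u/ – V4 /u/: /bl/ is a licit onset in full, so it all attaches to the next syllable.
Putting it together: be.blx.pru.blu.
Mapping each syllable to C/V: /be/ → CV, /blx/ → CCV, /pru/ → CCV, /blu/ → CCV.

CV.CCV.CCV.CCV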